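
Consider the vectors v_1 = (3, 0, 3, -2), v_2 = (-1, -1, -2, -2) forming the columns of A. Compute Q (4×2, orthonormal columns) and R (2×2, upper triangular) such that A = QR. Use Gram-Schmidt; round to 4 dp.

Q = [[0.6396, -0.1069], [0.0000, -0.3359], [0.6396, -0.4428], [-0.4264, -0.8245]], R = [[4.6904, -1.0660], [0.0000, 2.9772]]

v_1 = (3, 0, 3, -2); ‖v_1‖ = 4.6904, so q_1 = (0.6396, 0.0000, 0.6396, -0.4264).
q_1·v_2 = 0.6396·(-1) + 0.0000·(-1) + 0.6396·(-2) + (-0.4264)·(-2) = -1.0660.
u_2 = v_2 + 1.0660·q_1 = (-0.3182, -1.0000, -1.3182, -2.4545).
‖u_2‖ = 2.9772, so q_2 = (-0.1069, -0.3359, -0.4428, -0.8245).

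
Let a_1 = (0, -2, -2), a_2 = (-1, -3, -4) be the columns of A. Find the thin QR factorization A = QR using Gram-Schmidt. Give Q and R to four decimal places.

Q = [[0.0000, -0.8165], [-0.7071, 0.4082], [-0.7071, -0.4082]], R = [[2.8284, 4.9497], [0.0000, 1.2247]]

a_1 = (0, -2, -2); ‖a_1‖ = 2.8284, so e_1 = (0.0000, -0.7071, -0.7071).
e_1·a_2 = 0.0000·(-1) + (-0.7071)·(-3) + (-0.7071)·(-4) = 4.9497.
u_2 = a_2 − 4.9497·e_1 = (-1.0000, 0.5000, -0.5000).
‖u_2‖ = 1.2247, so e_2 = (-0.8165, 0.4082, -0.4082).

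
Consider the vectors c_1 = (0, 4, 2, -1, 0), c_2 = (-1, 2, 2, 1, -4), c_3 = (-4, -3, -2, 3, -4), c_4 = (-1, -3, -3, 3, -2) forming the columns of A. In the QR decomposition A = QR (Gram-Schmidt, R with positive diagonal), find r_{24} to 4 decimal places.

r_{24} = 2.4452

c_1 = (0, 4, 2, -1, 0); ‖c_1‖ = 4.5826, so q_1 = (0.0000, 0.8729, 0.4364, -0.2182, 0.0000).
q_1·c_2 = 0.0000·(-1) + 0.8729·2 + 0.4364·2 + (-0.2182)·1 + 0.0000·(-4) = 2.4004.
u_2 = c_2 − 2.4004·q_1 = (-1.0000, -0.0952, 0.9524, 1.5238, -4.0000).
‖u_2‖ = 4.4987, so q_2 = (-0.2223, -0.0212, 0.2117, 0.3387, -0.8892).
r_{24} = q_2·c_4 = 2.4452.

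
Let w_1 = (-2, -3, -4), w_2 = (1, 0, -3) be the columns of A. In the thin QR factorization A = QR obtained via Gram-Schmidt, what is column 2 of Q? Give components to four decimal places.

w_1 = (-2, -3, -4); ‖w_1‖ = 5.3852, so q_1 = (-0.3714, -0.5571, -0.7428).
q_1·w_2 = (-0.3714)·1 + (-0.5571)·0 + (-0.7428)·(-3) = 1.8570.
u_2 = w_2 − 1.8570·q_1 = (1.6897, 1.0345, -1.6207).
‖u_2‖ = 2.5596, so q_2 = (0.6601, 0.4042, -0.6332).

q_2 = (0.6601, 0.4042, -0.6332)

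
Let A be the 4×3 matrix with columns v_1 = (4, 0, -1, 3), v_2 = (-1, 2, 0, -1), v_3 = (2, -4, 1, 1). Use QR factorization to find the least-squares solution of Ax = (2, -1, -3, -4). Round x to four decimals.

e_1 = v_1/‖v_1‖ = (4, 0, -1, 3)/5.0990 = (0.7845, 0.0000, -0.1961, 0.5883).
r_{12} = e_1·v_2 = -1.3728.
u_2 = v_2 + 1.3728·e_1 = (0.0769, 2.0000, -0.2692, -0.1923).
‖u_2‖ = 2.0286, so e_2 = (0.0379, 0.9859, -0.1327, -0.0948).
r_{13} = e_1·v_3 = 1.9612; r_{23} = e_2·v_3 = -4.0952.
u_3 = v_3 − 1.9612·e_1 + 4.0952·e_2 = (0.6168, 0.0374, 0.8411, -0.5421).
‖u_3‖ = 1.1761, so e_3 = (0.5245, 0.0318, 0.7152, -0.4609).
Qᵀb = (-0.1961, -0.1327, 0.7152).
Back-substitute: x_3 = 0.7152/1.1761 = 0.6081.
x_2 = (-0.1327 + 4.0952·0.6081)/2.0286 = 1.1622.
x_1 = (-0.1961 + 1.3728·1.1622 − 1.9612·0.6081)/5.0990 = 0.0405.

x = (0.0405, 1.1622, 0.6081)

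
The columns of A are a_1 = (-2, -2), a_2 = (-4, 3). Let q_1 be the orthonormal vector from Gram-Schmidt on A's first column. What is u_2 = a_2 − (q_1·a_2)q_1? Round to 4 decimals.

u_2 = (-3.5000, 3.5000)

q_1 = a_1/‖a_1‖ = (-2, -2)/2.8284 = (-0.7071, -0.7071).
r_{12} = q_1·a_2 = 0.7071.
u_2 = a_2 − 0.7071·q_1 = (-3.5000, 3.5000).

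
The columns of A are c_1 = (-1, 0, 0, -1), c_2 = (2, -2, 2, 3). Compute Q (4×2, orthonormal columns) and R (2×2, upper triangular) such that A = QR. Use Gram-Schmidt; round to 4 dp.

c_1 = (-1, 0, 0, -1); ‖c_1‖ = 1.4142, so e_1 = (-0.7071, 0.0000, 0.0000, -0.7071).
e_1·c_2 = (-0.7071)·2 + 0.0000·(-2) + 0.0000·2 + (-0.7071)·3 = -3.5355.
u_2 = c_2 + 3.5355·e_1 = (-0.5000, -2.0000, 2.0000, 0.5000).
‖u_2‖ = 2.9155, so e_2 = (-0.1715, -0.6860, 0.6860, 0.1715).

Q = [[-0.7071, -0.1715], [0.0000, -0.6860], [0.0000, 0.6860], [-0.7071, 0.1715]], R = [[1.4142, -3.5355], [0.0000, 2.9155]]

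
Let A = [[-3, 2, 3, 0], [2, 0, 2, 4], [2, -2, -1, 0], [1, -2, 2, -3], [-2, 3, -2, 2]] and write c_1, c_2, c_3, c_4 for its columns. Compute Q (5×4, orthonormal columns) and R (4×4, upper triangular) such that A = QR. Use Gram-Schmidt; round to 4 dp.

Q = [[-0.6396, -0.1815, 0.5847, 0.4013], [0.4264, 0.6534, 0.6213, 0.0317], [0.4264, -0.1452, -0.2358, 0.5916], [0.2132, -0.4719, 0.3330, -0.6331], [-0.4264, 0.5445, -0.3250, -0.2952]], R = [[4.6904, -3.8376, -0.2132, 0.2132], [0.0000, 2.5045, -1.1252, 5.1180], [0.0000, 0.0000, 4.5485, 0.8364], [0.0000, 0.0000, 0.0000, 1.4357]]

c_1 = (-3, 2, 2, 1, -2); ‖c_1‖ = 4.6904, so e_1 = (-0.6396, 0.4264, 0.4264, 0.2132, -0.4264).
e_1·c_2 = (-0.6396)·2 + 0.4264·0 + 0.4264·(-2) + 0.2132·(-2) + (-0.4264)·3 = -3.8376.
u_2 = c_2 + 3.8376·e_1 = (-0.4545, 1.6364, -0.3636, -1.1818, 1.3636).
‖u_2‖ = 2.5045, so e_2 = (-0.1815, 0.6534, -0.1452, -0.4719, 0.5445).
e_1·c_3 = (-0.6396)·3 + 0.4264·2 + 0.4264·(-1) + 0.2132·2 + (-0.4264)·(-2) = -0.2132; e_2·c_3 = (-0.1815)·3 + 0.6534·2 + (-0.1452)·(-1) + (-0.4719)·2 + 0.5445·(-2) = -1.1252.
u_3 = c_3 + 0.2132·e_1 + 1.1252·e_2 = (2.6594, 2.8261, -1.0725, 1.5145, -1.4783).
‖u_3‖ = 4.5485, so e_3 = (0.5847, 0.6213, -0.2358, 0.3330, -0.3250).
e_1·c_4 = (-0.6396)·0 + 0.4264·4 + 0.4264·0 + 0.2132·(-3) + (-0.4264)·2 = 0.2132; e_2·c_4 = (-0.1815)·0 + 0.6534·4 + (-0.1452)·0 + (-0.4719)·(-3) + 0.5445·2 = 5.1180; e_3·c_4 = 0.5847·0 + 0.6213·4 + (-0.2358)·0 + 0.3330·(-3) + (-0.3250)·2 = 0.8364.
u_4 = c_4 − 0.2132·e_1 − 5.1180·e_2 − 0.8364·e_3 = (0.5762, 0.0455, 0.8494, -0.9089, -0.4238).
‖u_4‖ = 1.4357, so e_4 = (0.4013, 0.0317, 0.5916, -0.6331, -0.2952).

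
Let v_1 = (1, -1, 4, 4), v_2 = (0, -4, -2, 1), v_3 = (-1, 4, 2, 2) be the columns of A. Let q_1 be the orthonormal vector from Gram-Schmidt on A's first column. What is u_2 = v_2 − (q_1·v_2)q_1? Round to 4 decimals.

v_1 = (1, -1, 4, 4); ‖v_1‖ = 5.8310, so q_1 = (0.1715, -0.1715, 0.6860, 0.6860).
q_1·v_2 = 0.1715·0 + (-0.1715)·(-4) + 0.6860·(-2) + 0.6860·1 = 0.0000.
u_2 = v_2 + 0.0000·q_1 = (0.0000, -4.0000, -2.0000, 1.0000).

u_2 = (0.0000, -4.0000, -2.0000, 1.0000)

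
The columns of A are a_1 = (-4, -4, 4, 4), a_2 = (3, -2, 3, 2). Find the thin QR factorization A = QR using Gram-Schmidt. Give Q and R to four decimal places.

a_1 = (-4, -4, 4, 4); ‖a_1‖ = 8.0000, so e_1 = (-0.5000, -0.5000, 0.5000, 0.5000).
e_1·a_2 = (-0.5000)·3 + (-0.5000)·(-2) + 0.5000·3 + 0.5000·2 = 2.0000.
u_2 = a_2 − 2.0000·e_1 = (4.0000, -1.0000, 2.0000, 1.0000).
‖u_2‖ = 4.6904, so e_2 = (0.8528, -0.2132, 0.4264, 0.2132).

Q = [[-0.5000, 0.8528], [-0.5000, -0.2132], [0.5000, 0.4264], [0.5000, 0.2132]], R = [[8.0000, 2.0000], [0.0000, 4.6904]]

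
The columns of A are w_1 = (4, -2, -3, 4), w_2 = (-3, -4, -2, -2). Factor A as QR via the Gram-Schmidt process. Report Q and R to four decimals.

w_1 = (4, -2, -3, 4); ‖w_1‖ = 6.7082, so q_1 = (0.5963, -0.2981, -0.4472, 0.5963).
q_1·w_2 = 0.5963·(-3) + (-0.2981)·(-4) + (-0.4472)·(-2) + 0.5963·(-2) = -0.8944.
u_2 = w_2 + 0.8944·q_1 = (-2.4667, -4.2667, -2.4000, -1.4667).
‖u_2‖ = 5.6745, so q_2 = (-0.4347, -0.7519, -0.4229, -0.2585).

Q = [[0.5963, -0.4347], [-0.2981, -0.7519], [-0.4472, -0.4229], [0.5963, -0.2585]], R = [[6.7082, -0.8944], [0.0000, 5.6745]]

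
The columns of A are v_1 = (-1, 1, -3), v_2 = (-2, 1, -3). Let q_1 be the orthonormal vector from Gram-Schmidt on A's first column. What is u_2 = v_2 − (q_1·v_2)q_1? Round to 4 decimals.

v_1 = (-1, 1, -3); ‖v_1‖ = 3.3166, so q_1 = (-0.3015, 0.3015, -0.9045).
q_1·v_2 = (-0.3015)·(-2) + 0.3015·1 + (-0.9045)·(-3) = 3.6181.
u_2 = v_2 − 3.6181·q_1 = (-0.9091, -0.0909, 0.2727).

u_2 = (-0.9091, -0.0909, 0.2727)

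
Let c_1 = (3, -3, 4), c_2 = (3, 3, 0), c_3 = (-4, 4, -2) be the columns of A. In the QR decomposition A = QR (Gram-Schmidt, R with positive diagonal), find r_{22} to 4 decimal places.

r_{22} = 4.2426

c_1 = (3, -3, 4); ‖c_1‖ = 5.8310, so e_1 = (0.5145, -0.5145, 0.6860).
e_1·c_2 = 0.5145·3 + (-0.5145)·3 + 0.6860·0 = 0.0000.
u_2 = c_2 + 0.0000·e_1 = (3.0000, 3.0000, 0.0000).
r_{22} = ‖u_2‖ = 4.2426.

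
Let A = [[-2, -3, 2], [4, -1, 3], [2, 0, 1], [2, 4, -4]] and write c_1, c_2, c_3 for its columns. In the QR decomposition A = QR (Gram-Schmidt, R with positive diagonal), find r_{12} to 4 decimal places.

r_{12} = 1.8898

c_1 = (-2, 4, 2, 2); ‖c_1‖ = 5.2915, so q_1 = (-0.3780, 0.7559, 0.3780, 0.3780).
r_{12} = q_1·c_2 = 1.8898.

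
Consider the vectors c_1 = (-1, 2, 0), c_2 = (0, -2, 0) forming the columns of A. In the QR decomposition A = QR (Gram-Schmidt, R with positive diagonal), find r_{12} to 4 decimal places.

r_{12} = -1.7889

e_1 = c_1/‖c_1‖ = (-1, 2, 0)/2.2361 = (-0.4472, 0.8944, 0.0000).
r_{12} = e_1·c_2 = -1.7889.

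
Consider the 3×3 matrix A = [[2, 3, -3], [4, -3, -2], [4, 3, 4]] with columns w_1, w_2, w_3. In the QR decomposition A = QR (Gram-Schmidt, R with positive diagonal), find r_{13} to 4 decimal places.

w_1 = (2, 4, 4); ‖w_1‖ = 6.0000, so q_1 = (0.3333, 0.6667, 0.6667).
r_{13} = q_1·w_3 = 0.3333.

r_{13} = 0.3333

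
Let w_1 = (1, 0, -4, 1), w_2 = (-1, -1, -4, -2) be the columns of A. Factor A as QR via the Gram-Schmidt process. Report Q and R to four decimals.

w_1 = (1, 0, -4, 1); ‖w_1‖ = 4.2426, so q_1 = (0.2357, 0.0000, -0.9428, 0.2357).
q_1·w_2 = 0.2357·(-1) + 0.0000·(-1) + (-0.9428)·(-4) + 0.2357·(-2) = 3.0641.
u_2 = w_2 − 3.0641·q_1 = (-1.7222, -1.0000, -1.1111, -2.7222).
‖u_2‖ = 3.5512, so q_2 = (-0.4850, -0.2816, -0.3129, -0.7666).

Q = [[0.2357, -0.4850], [0.0000, -0.2816], [-0.9428, -0.3129], [0.2357, -0.7666]], R = [[4.2426, 3.0641], [0.0000, 3.5512]]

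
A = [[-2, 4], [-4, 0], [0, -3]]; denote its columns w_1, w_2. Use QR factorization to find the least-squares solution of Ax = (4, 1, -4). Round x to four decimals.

x = (-0.1743, 1.0642)

q_1 = w_1/‖w_1‖ = (-2, -4, 0)/4.4721 = (-0.4472, -0.8944, 0.0000).
r_{12} = q_1·w_2 = -1.7889.
u_2 = w_2 + 1.7889·q_1 = (3.2000, -1.6000, -3.0000).
‖u_2‖ = 4.6690, so q_2 = (0.6854, -0.3427, -0.6425).
Qᵀb = (-2.6833, 4.9689).
Back-substitute: x_2 = 4.9689/4.6690 = 1.0642.
x_1 = (-2.6833 + 1.7889·1.0642)/4.4721 = -0.1743.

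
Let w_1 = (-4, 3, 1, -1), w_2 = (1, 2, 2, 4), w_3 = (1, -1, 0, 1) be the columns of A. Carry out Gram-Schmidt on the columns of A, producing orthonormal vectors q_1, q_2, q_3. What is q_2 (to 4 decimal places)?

q_2 = (0.2000, 0.4000, 0.4000, 0.8000)

q_1 = w_1/‖w_1‖ = (-4, 3, 1, -1)/5.1962 = (-0.7698, 0.5774, 0.1925, -0.1925).
r_{12} = q_1·w_2 = 0.0000.
u_2 = w_2 + 0.0000·q_1 = (1.0000, 2.0000, 2.0000, 4.0000).
‖u_2‖ = 5.0000, so q_2 = (0.2000, 0.4000, 0.4000, 0.8000).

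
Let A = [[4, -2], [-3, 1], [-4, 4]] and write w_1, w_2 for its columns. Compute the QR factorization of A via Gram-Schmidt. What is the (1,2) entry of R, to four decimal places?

w_1 = (4, -3, -4); ‖w_1‖ = 6.4031, so q_1 = (0.6247, -0.4685, -0.6247).
r_{12} = q_1·w_2 = -4.2167.

r_{12} = -4.2167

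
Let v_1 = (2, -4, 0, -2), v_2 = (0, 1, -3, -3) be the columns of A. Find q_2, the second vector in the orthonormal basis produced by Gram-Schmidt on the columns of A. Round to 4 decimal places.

q_2 = (-0.0384, 0.3072, -0.6913, -0.6529)

v_1 = (2, -4, 0, -2); ‖v_1‖ = 4.8990, so q_1 = (0.4082, -0.8165, 0.0000, -0.4082).
q_1·v_2 = 0.4082·0 + (-0.8165)·1 + 0.0000·(-3) + (-0.4082)·(-3) = 0.4082.
u_2 = v_2 − 0.4082·q_1 = (-0.1667, 1.3333, -3.0000, -2.8333).
‖u_2‖ = 4.3397, so q_2 = (-0.0384, 0.3072, -0.6913, -0.6529).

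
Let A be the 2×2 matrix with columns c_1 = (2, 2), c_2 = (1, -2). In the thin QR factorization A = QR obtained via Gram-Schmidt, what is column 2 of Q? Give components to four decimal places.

c_1 = (2, 2); ‖c_1‖ = 2.8284, so q_1 = (0.7071, 0.7071).
q_1·c_2 = 0.7071·1 + 0.7071·(-2) = -0.7071.
u_2 = c_2 + 0.7071·q_1 = (1.5000, -1.5000).
‖u_2‖ = 2.1213, so q_2 = (0.7071, -0.7071).

q_2 = (0.7071, -0.7071)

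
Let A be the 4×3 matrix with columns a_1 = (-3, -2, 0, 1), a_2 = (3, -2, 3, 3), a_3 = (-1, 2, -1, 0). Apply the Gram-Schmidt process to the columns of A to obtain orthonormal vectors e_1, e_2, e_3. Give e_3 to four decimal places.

e_3 = (-0.2274, 0.6864, -0.0058, 0.6907)

a_1 = (-3, -2, 0, 1); ‖a_1‖ = 3.7417, so e_1 = (-0.8018, -0.5345, 0.0000, 0.2673).
e_1·a_2 = (-0.8018)·3 + (-0.5345)·(-2) + 0.0000·3 + 0.2673·3 = -0.5345.
u_2 = a_2 + 0.5345·e_1 = (2.5714, -2.2857, 3.0000, 3.1429).
‖u_2‖ = 5.5420, so e_2 = (0.4640, -0.4124, 0.5413, 0.5671).
e_1·a_3 = (-0.8018)·(-1) + (-0.5345)·2 + 0.0000·(-1) + 0.2673·0 = -0.2673; e_2·a_3 = 0.4640·(-1) + (-0.4124)·2 + 0.5413·(-1) + 0.5671·0 = -1.8302.
u_3 = a_3 + 0.2673·e_1 + 1.8302·e_2 = (-0.3651, 1.1023, -0.0093, 1.1093).
‖u_3‖ = 1.6059, so e_3 = (-0.2274, 0.6864, -0.0058, 0.6907).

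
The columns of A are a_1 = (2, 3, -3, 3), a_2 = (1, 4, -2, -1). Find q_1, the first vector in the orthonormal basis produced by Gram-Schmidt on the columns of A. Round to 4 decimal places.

q_1 = a_1/‖a_1‖ = (2, 3, -3, 3)/5.5678 = (0.3592, 0.5388, -0.5388, 0.5388).

q_1 = (0.3592, 0.5388, -0.5388, 0.5388)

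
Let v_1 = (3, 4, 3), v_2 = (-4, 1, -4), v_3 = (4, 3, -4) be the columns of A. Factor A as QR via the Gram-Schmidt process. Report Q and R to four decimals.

v_1 = (3, 4, 3); ‖v_1‖ = 5.8310, so q_1 = (0.5145, 0.6860, 0.5145).
q_1·v_2 = 0.5145·(-4) + 0.6860·1 + 0.5145·(-4) = -3.4300.
u_2 = v_2 + 3.4300·q_1 = (-2.2353, 3.3529, -2.2353).
‖u_2‖ = 4.6082, so q_2 = (-0.4851, 0.7276, -0.4851).
q_1·v_3 = 0.5145·4 + 0.6860·3 + 0.5145·(-4) = 2.0580; q_2·v_3 = (-0.4851)·4 + 0.7276·3 + (-0.4851)·(-4) = 2.1828.
u_3 = v_3 − 2.0580·q_1 − 2.1828·q_2 = (4.0000, 0.0000, -4.0000).
‖u_3‖ = 5.6569, so q_3 = (0.7071, 0.0000, -0.7071).

Q = [[0.5145, -0.4851, 0.7071], [0.6860, 0.7276, 0.0000], [0.5145, -0.4851, -0.7071]], R = [[5.8310, -3.4300, 2.0580], [0.0000, 4.6082, 2.1828], [0.0000, 0.0000, 5.6569]]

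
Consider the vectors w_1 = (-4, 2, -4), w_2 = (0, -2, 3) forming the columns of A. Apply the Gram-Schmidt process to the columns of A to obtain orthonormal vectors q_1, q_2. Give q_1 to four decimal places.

q_1 = w_1/‖w_1‖ = (-4, 2, -4)/6.0000 = (-0.6667, 0.3333, -0.6667).

q_1 = (-0.6667, 0.3333, -0.6667)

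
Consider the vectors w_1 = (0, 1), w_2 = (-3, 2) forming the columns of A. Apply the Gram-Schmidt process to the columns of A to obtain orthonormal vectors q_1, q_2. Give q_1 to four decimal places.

w_1 = (0, 1); ‖w_1‖ = 1.0000, so q_1 = (0.0000, 1.0000).

q_1 = (0.0000, 1.0000)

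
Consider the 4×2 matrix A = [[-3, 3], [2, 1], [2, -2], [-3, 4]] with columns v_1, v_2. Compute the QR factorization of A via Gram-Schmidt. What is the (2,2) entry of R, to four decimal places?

r_{22} = 3.1071

v_1 = (-3, 2, 2, -3); ‖v_1‖ = 5.0990, so q_1 = (-0.5883, 0.3922, 0.3922, -0.5883).
q_1·v_2 = (-0.5883)·3 + 0.3922·1 + 0.3922·(-2) + (-0.5883)·4 = -4.5107.
u_2 = v_2 + 4.5107·q_1 = (0.3462, 2.7692, -0.2308, 1.3462).
r_{22} = ‖u_2‖ = 3.1071.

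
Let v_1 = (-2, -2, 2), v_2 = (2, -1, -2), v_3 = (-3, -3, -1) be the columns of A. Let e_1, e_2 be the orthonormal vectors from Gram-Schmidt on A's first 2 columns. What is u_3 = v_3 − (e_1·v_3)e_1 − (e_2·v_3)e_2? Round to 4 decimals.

v_1 = (-2, -2, 2); ‖v_1‖ = 3.4641, so e_1 = (-0.5774, -0.5774, 0.5774).
e_1·v_2 = (-0.5774)·2 + (-0.5774)·(-1) + 0.5774·(-2) = -1.7321.
u_2 = v_2 + 1.7321·e_1 = (1.0000, -2.0000, -1.0000).
‖u_2‖ = 2.4495, so e_2 = (0.4082, -0.8165, -0.4082).
e_1·v_3 = (-0.5774)·(-3) + (-0.5774)·(-3) + 0.5774·(-1) = 2.8868; e_2·v_3 = 0.4082·(-3) + (-0.8165)·(-3) + (-0.4082)·(-1) = 1.6330.
u_3 = v_3 − 2.8868·e_1 − 1.6330·e_2 = (-2.0000, 0.0000, -2.0000).

u_3 = (-2.0000, 0.0000, -2.0000)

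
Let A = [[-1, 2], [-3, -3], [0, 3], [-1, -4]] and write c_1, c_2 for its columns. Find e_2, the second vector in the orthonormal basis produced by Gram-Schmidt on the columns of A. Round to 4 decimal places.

e_2 = (0.5774, 0.0000, 0.5774, -0.5774)

c_1 = (-1, -3, 0, -1); ‖c_1‖ = 3.3166, so e_1 = (-0.3015, -0.9045, 0.0000, -0.3015).
e_1·c_2 = (-0.3015)·2 + (-0.9045)·(-3) + 0.0000·3 + (-0.3015)·(-4) = 3.3166.
u_2 = c_2 − 3.3166·e_1 = (3.0000, 0.0000, 3.0000, -3.0000).
‖u_2‖ = 5.1962, so e_2 = (0.5774, 0.0000, 0.5774, -0.5774).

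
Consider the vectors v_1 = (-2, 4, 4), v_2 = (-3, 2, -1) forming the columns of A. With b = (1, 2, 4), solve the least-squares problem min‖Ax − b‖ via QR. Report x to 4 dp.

x = (0.8366, -0.8119)

v_1 = (-2, 4, 4); ‖v_1‖ = 6.0000, so q_1 = (-0.3333, 0.6667, 0.6667).
q_1·v_2 = (-0.3333)·(-3) + 0.6667·2 + 0.6667·(-1) = 1.6667.
u_2 = v_2 − 1.6667·q_1 = (-2.4444, 0.8889, -2.1111).
‖u_2‖ = 3.3500, so q_2 = (-0.7297, 0.2653, -0.6302).
Qᵀb = (3.6667, -2.7198).
Back-substitute: x_2 = -2.7198/3.3500 = -0.8119.
x_1 = (3.6667 − 1.6667·(-0.8119))/6.0000 = 0.8366.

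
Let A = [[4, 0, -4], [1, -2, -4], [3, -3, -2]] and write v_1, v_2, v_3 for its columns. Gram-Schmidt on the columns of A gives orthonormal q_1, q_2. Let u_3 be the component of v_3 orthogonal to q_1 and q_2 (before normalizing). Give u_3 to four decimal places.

u_3 = (-0.6083, -2.4332, 1.6221)

v_1 = (4, 1, 3); ‖v_1‖ = 5.0990, so q_1 = (0.7845, 0.1961, 0.5883).
q_1·v_2 = 0.7845·0 + 0.1961·(-2) + 0.5883·(-3) = -2.1573.
u_2 = v_2 + 2.1573·q_1 = (1.6923, -1.5769, -1.7308).
‖u_2‖ = 2.8890, so q_2 = (0.5858, -0.5458, -0.5991).
q_1·v_3 = 0.7845·(-4) + 0.1961·(-4) + 0.5883·(-2) = -5.0990; q_2·v_3 = 0.5858·(-4) + (-0.5458)·(-4) + (-0.5991)·(-2) = 1.0384.
u_3 = v_3 + 5.0990·q_1 − 1.0384·q_2 = (-0.6083, -2.4332, 1.6221).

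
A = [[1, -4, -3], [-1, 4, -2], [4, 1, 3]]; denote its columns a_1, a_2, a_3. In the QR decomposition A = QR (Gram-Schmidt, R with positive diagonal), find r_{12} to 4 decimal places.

a_1 = (1, -1, 4); ‖a_1‖ = 4.2426, so q_1 = (0.2357, -0.2357, 0.9428).
r_{12} = q_1·a_2 = -0.9428.

r_{12} = -0.9428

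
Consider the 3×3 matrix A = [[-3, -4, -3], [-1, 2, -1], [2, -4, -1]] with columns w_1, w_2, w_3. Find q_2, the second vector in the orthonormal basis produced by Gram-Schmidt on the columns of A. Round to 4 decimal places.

q_2 = (-0.5976, 0.3586, -0.7171)

q_1 = w_1/‖w_1‖ = (-3, -1, 2)/3.7417 = (-0.8018, -0.2673, 0.5345).
r_{12} = q_1·w_2 = 0.5345.
u_2 = w_2 − 0.5345·q_1 = (-3.5714, 2.1429, -4.2857).
‖u_2‖ = 5.9761, so q_2 = (-0.5976, 0.3586, -0.7171).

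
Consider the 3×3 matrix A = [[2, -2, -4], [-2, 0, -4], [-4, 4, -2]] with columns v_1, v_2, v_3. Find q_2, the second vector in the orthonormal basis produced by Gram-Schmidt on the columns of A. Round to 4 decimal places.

v_1 = (2, -2, -4); ‖v_1‖ = 4.8990, so q_1 = (0.4082, -0.4082, -0.8165).
q_1·v_2 = 0.4082·(-2) + (-0.4082)·0 + (-0.8165)·4 = -4.0825.
u_2 = v_2 + 4.0825·q_1 = (-0.3333, -1.6667, 0.6667).
‖u_2‖ = 1.8257, so q_2 = (-0.1826, -0.9129, 0.3651).

q_2 = (-0.1826, -0.9129, 0.3651)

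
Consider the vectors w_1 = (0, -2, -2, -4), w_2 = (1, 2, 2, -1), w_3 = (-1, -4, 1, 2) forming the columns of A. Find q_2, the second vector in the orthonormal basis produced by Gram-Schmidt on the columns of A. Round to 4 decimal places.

w_1 = (0, -2, -2, -4); ‖w_1‖ = 4.8990, so q_1 = (0.0000, -0.4082, -0.4082, -0.8165).
q_1·w_2 = 0.0000·1 + (-0.4082)·2 + (-0.4082)·2 + (-0.8165)·(-1) = -0.8165.
u_2 = w_2 + 0.8165·q_1 = (1.0000, 1.6667, 1.6667, -1.6667).
‖u_2‖ = 3.0551, so q_2 = (0.3273, 0.5455, 0.5455, -0.5455).

q_2 = (0.3273, 0.5455, 0.5455, -0.5455)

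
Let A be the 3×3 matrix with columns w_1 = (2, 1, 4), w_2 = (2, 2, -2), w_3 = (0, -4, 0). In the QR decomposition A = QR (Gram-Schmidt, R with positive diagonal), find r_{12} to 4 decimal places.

w_1 = (2, 1, 4); ‖w_1‖ = 4.5826, so q_1 = (0.4364, 0.2182, 0.8729).
r_{12} = q_1·w_2 = -0.4364.

r_{12} = -0.4364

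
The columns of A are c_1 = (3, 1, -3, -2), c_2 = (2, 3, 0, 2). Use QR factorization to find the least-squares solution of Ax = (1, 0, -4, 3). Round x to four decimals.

c_1 = (3, 1, -3, -2); ‖c_1‖ = 4.7958, so e_1 = (0.6255, 0.2085, -0.6255, -0.4170).
e_1·c_2 = 0.6255·2 + 0.2085·3 + (-0.6255)·0 + (-0.4170)·2 = 1.0426.
u_2 = c_2 − 1.0426·e_1 = (1.3478, 2.7826, 0.6522, 2.4348).
‖u_2‖ = 3.9891, so e_2 = (0.3379, 0.6976, 0.1635, 0.6104).
Qᵀb = (1.8766, 1.5150).
Back-substitute: x_2 = 1.5150/3.9891 = 0.3798.
x_1 = (1.8766 − 1.0426·0.3798)/4.7958 = 0.3087.

x = (0.3087, 0.3798)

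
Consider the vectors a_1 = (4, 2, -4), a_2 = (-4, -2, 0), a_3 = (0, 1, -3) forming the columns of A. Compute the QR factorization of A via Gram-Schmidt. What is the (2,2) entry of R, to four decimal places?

r_{22} = 2.9814

e_1 = a_1/‖a_1‖ = (4, 2, -4)/6.0000 = (0.6667, 0.3333, -0.6667).
r_{12} = e_1·a_2 = -3.3333.
u_2 = a_2 + 3.3333·e_1 = (-1.7778, -0.8889, -2.2222).
r_{22} = ‖u_2‖ = 2.9814.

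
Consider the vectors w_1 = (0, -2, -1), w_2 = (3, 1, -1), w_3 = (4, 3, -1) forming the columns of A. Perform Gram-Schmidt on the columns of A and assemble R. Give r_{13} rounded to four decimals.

w_1 = (0, -2, -1); ‖w_1‖ = 2.2361, so e_1 = (0.0000, -0.8944, -0.4472).
r_{13} = e_1·w_3 = -2.2361.

r_{13} = -2.2361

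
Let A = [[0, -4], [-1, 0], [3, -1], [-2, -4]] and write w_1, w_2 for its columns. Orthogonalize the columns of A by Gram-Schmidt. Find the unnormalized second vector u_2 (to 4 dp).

u_2 = (-4.0000, 0.3571, -2.0714, -3.2857)

w_1 = (0, -1, 3, -2); ‖w_1‖ = 3.7417, so q_1 = (0.0000, -0.2673, 0.8018, -0.5345).
q_1·w_2 = 0.0000·(-4) + (-0.2673)·0 + 0.8018·(-1) + (-0.5345)·(-4) = 1.3363.
u_2 = w_2 − 1.3363·q_1 = (-4.0000, 0.3571, -2.0714, -3.2857).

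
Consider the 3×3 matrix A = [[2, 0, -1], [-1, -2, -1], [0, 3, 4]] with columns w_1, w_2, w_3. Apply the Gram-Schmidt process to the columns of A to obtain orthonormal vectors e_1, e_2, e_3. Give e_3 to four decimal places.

e_3 = (0.3841, 0.7682, 0.5121)

w_1 = (2, -1, 0); ‖w_1‖ = 2.2361, so e_1 = (0.8944, -0.4472, 0.0000).
e_1·w_2 = 0.8944·0 + (-0.4472)·(-2) + 0.0000·3 = 0.8944.
u_2 = w_2 − 0.8944·e_1 = (-0.8000, -1.6000, 3.0000).
‖u_2‖ = 3.4928, so e_2 = (-0.2290, -0.4581, 0.8589).
e_1·w_3 = 0.8944·(-1) + (-0.4472)·(-1) + 0.0000·4 = -0.4472; e_2·w_3 = (-0.2290)·(-1) + (-0.4581)·(-1) + 0.8589·4 = 4.1227.
u_3 = w_3 + 0.4472·e_1 − 4.1227·e_2 = (0.3443, 0.6885, 0.4590).
‖u_3‖ = 0.8963, so e_3 = (0.3841, 0.7682, 0.5121).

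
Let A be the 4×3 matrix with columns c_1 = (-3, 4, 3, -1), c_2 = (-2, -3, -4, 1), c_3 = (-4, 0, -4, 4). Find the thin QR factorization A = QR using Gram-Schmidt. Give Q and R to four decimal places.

Q = [[-0.5071, -0.8178, 0.1131], [0.6761, -0.1867, 0.4179], [0.5071, -0.5345, -0.1477], [-0.1690, 0.1030, 0.8892]], R = [[5.9161, -3.2116, -0.6761], [0.0000, 4.4369, 5.8214], [0.0000, 0.0000, 3.6952]]

q_1 = c_1/‖c_1‖ = (-3, 4, 3, -1)/5.9161 = (-0.5071, 0.6761, 0.5071, -0.1690).
r_{12} = q_1·c_2 = -3.2116.
u_2 = c_2 + 3.2116·q_1 = (-3.6286, -0.8286, -2.3714, 0.4571).
‖u_2‖ = 4.4369, so q_2 = (-0.8178, -0.1867, -0.5345, 0.1030).
r_{13} = q_1·c_3 = -0.6761; r_{23} = q_2·c_3 = 5.8214.
u_3 = c_3 + 0.6761·q_1 − 5.8214·q_2 = (0.4180, 1.5443, -0.5457, 3.2859).
‖u_3‖ = 3.6952, so q_3 = (0.1131, 0.4179, -0.1477, 0.8892).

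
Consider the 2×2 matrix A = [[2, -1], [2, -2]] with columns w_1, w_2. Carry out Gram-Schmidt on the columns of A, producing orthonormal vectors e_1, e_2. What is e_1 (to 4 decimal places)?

e_1 = w_1/‖w_1‖ = (2, 2)/2.8284 = (0.7071, 0.7071).

e_1 = (0.7071, 0.7071)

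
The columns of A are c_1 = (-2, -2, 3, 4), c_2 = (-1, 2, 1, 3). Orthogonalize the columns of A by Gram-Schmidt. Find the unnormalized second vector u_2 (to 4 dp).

c_1 = (-2, -2, 3, 4); ‖c_1‖ = 5.7446, so e_1 = (-0.3482, -0.3482, 0.5222, 0.6963).
e_1·c_2 = (-0.3482)·(-1) + (-0.3482)·2 + 0.5222·1 + 0.6963·3 = 2.2630.
u_2 = c_2 − 2.2630·e_1 = (-0.2121, 2.7879, -0.1818, 1.4242).

u_2 = (-0.2121, 2.7879, -0.1818, 1.4242)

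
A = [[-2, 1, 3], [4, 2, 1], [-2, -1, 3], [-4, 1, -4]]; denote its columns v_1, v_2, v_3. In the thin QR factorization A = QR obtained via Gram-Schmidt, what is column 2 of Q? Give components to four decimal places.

e_2 = (0.4671, 0.6228, -0.3114, 0.5449)

e_1 = v_1/‖v_1‖ = (-2, 4, -2, -4)/6.3246 = (-0.3162, 0.6325, -0.3162, -0.6325).
r_{12} = e_1·v_2 = 0.6325.
u_2 = v_2 − 0.6325·e_1 = (1.2000, 1.6000, -0.8000, 1.4000).
‖u_2‖ = 2.5690, so e_2 = (0.4671, 0.6228, -0.3114, 0.5449).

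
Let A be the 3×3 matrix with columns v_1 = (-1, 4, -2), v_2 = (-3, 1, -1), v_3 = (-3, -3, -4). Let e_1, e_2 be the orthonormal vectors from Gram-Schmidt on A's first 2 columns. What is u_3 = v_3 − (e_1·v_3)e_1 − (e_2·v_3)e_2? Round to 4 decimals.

u_3 = (0.7067, -1.7667, -3.8867)

v_1 = (-1, 4, -2); ‖v_1‖ = 4.5826, so e_1 = (-0.2182, 0.8729, -0.4364).
e_1·v_2 = (-0.2182)·(-3) + 0.8729·1 + (-0.4364)·(-1) = 1.9640.
u_2 = v_2 − 1.9640·e_1 = (-2.5714, -0.7143, -0.1429).
‖u_2‖ = 2.6726, so e_2 = (-0.9621, -0.2673, -0.0535).
e_1·v_3 = (-0.2182)·(-3) + 0.8729·(-3) + (-0.4364)·(-4) = -0.2182; e_2·v_3 = (-0.9621)·(-3) + (-0.2673)·(-3) + (-0.0535)·(-4) = 3.9020.
u_3 = v_3 + 0.2182·e_1 − 3.9020·e_2 = (0.7067, -1.7667, -3.8867).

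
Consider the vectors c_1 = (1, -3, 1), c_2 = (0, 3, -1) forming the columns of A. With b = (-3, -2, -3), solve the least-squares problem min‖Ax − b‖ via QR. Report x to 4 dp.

c_1 = (1, -3, 1); ‖c_1‖ = 3.3166, so e_1 = (0.3015, -0.9045, 0.3015).
e_1·c_2 = 0.3015·0 + (-0.9045)·3 + 0.3015·(-1) = -3.0151.
u_2 = c_2 + 3.0151·e_1 = (0.9091, 0.2727, -0.0909).
‖u_2‖ = 0.9535, so e_2 = (0.9535, 0.2860, -0.0953).
Qᵀb = (0.0000, -3.1464).
Back-substitute: x_2 = -3.1464/0.9535 = -3.3000.
x_1 = (0.0000 + 3.0151·(-3.3000))/3.3166 = -3.0000.

x = (-3.0000, -3.3000)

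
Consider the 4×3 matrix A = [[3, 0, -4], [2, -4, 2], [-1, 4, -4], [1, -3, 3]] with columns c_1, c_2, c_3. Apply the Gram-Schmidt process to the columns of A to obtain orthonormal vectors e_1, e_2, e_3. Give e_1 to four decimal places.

e_1 = (0.7746, 0.5164, -0.2582, 0.2582)

c_1 = (3, 2, -1, 1); ‖c_1‖ = 3.8730, so e_1 = (0.7746, 0.5164, -0.2582, 0.2582).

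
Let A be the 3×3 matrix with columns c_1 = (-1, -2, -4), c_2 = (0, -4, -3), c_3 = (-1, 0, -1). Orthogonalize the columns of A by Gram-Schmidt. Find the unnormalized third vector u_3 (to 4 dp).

u_3 = (-0.4800, -0.1440, 0.1920)

c_1 = (-1, -2, -4); ‖c_1‖ = 4.5826, so q_1 = (-0.2182, -0.4364, -0.8729).
q_1·c_2 = (-0.2182)·0 + (-0.4364)·(-4) + (-0.8729)·(-3) = 4.3644.
u_2 = c_2 − 4.3644·q_1 = (0.9524, -2.0952, 0.8095).
‖u_2‖ = 2.4398, so q_2 = (0.3904, -0.8588, 0.3318).
q_1·c_3 = (-0.2182)·(-1) + (-0.4364)·0 + (-0.8729)·(-1) = 1.0911; q_2·c_3 = 0.3904·(-1) + (-0.8588)·0 + 0.3318·(-1) = -0.7222.
u_3 = c_3 − 1.0911·q_1 + 0.7222·q_2 = (-0.4800, -0.1440, 0.1920).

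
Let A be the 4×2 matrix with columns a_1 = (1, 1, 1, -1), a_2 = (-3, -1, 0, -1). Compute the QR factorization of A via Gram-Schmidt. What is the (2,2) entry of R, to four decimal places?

r_{22} = 2.9580

q_1 = a_1/‖a_1‖ = (1, 1, 1, -1)/2.0000 = (0.5000, 0.5000, 0.5000, -0.5000).
r_{12} = q_1·a_2 = -1.5000.
u_2 = a_2 + 1.5000·q_1 = (-2.2500, -0.2500, 0.7500, -1.7500).
r_{22} = ‖u_2‖ = 2.9580.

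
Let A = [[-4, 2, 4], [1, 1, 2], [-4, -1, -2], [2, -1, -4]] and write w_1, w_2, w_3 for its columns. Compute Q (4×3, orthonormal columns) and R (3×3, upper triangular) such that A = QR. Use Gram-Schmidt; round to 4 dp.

w_1 = (-4, 1, -4, 2); ‖w_1‖ = 6.0828, so q_1 = (-0.6576, 0.1644, -0.6576, 0.3288).
q_1·w_2 = (-0.6576)·2 + 0.1644·1 + (-0.6576)·(-1) + 0.3288·(-1) = -0.8220.
u_2 = w_2 + 0.8220·q_1 = (1.4595, 1.1351, -1.5405, -0.7297).
‖u_2‖ = 2.5148, so q_2 = (0.5803, 0.4514, -0.6126, -0.2902).
q_1·w_3 = (-0.6576)·4 + 0.1644·2 + (-0.6576)·(-2) + 0.3288·(-4) = -2.3016; q_2·w_3 = 0.5803·4 + 0.4514·2 + (-0.6126)·(-2) + (-0.2902)·(-4) = 5.6100.
u_3 = w_3 + 2.3016·q_1 − 5.6100·q_2 = (-0.7692, -0.1538, -0.0769, -1.6154).
‖u_3‖ = 1.7974, so q_3 = (-0.4280, -0.0856, -0.0428, -0.8987).

Q = [[-0.6576, 0.5803, -0.4280], [0.1644, 0.4514, -0.0856], [-0.6576, -0.6126, -0.0428], [0.3288, -0.2902, -0.8987]], R = [[6.0828, -0.8220, -2.3016], [0.0000, 2.5148, 5.6100], [0.0000, 0.0000, 1.7974]]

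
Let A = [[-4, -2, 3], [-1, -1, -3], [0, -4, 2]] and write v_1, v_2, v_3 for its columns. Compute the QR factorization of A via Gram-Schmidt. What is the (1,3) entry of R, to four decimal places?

r_{13} = -2.1828

v_1 = (-4, -1, 0); ‖v_1‖ = 4.1231, so q_1 = (-0.9701, -0.2425, 0.0000).
r_{13} = q_1·v_3 = -2.1828.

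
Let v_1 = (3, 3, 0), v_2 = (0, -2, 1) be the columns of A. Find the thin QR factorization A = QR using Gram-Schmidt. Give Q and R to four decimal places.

Q = [[0.7071, 0.5774], [0.7071, -0.5774], [0.0000, 0.5774]], R = [[4.2426, -1.4142], [0.0000, 1.7321]]

q_1 = v_1/‖v_1‖ = (3, 3, 0)/4.2426 = (0.7071, 0.7071, 0.0000).
r_{12} = q_1·v_2 = -1.4142.
u_2 = v_2 + 1.4142·q_1 = (1.0000, -1.0000, 1.0000).
‖u_2‖ = 1.7321, so q_2 = (0.5774, -0.5774, 0.5774).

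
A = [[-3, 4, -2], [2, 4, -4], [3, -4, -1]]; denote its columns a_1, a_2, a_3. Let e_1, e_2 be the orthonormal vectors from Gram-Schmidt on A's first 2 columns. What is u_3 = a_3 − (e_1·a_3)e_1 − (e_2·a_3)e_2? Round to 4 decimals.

a_1 = (-3, 2, 3); ‖a_1‖ = 4.6904, so e_1 = (-0.6396, 0.4264, 0.6396).
e_1·a_2 = (-0.6396)·4 + 0.4264·4 + 0.6396·(-4) = -3.4112.
u_2 = a_2 + 3.4112·e_1 = (1.8182, 5.4545, -1.8182).
‖u_2‖ = 6.0302, so e_2 = (0.3015, 0.9045, -0.3015).
e_1·a_3 = (-0.6396)·(-2) + 0.4264·(-4) + 0.6396·(-1) = -1.0660; e_2·a_3 = 0.3015·(-2) + 0.9045·(-4) + (-0.3015)·(-1) = -3.9196.
u_3 = a_3 + 1.0660·e_1 + 3.9196·e_2 = (-1.5000, 0.0000, -1.5000).

u_3 = (-1.5000, 0.0000, -1.5000)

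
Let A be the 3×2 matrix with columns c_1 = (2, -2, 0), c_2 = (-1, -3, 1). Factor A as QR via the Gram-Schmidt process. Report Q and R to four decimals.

q_1 = c_1/‖c_1‖ = (2, -2, 0)/2.8284 = (0.7071, -0.7071, 0.0000).
r_{12} = q_1·c_2 = 1.4142.
u_2 = c_2 − 1.4142·q_1 = (-2.0000, -2.0000, 1.0000).
‖u_2‖ = 3.0000, so q_2 = (-0.6667, -0.6667, 0.3333).

Q = [[0.7071, -0.6667], [-0.7071, -0.6667], [0.0000, 0.3333]], R = [[2.8284, 1.4142], [0.0000, 3.0000]]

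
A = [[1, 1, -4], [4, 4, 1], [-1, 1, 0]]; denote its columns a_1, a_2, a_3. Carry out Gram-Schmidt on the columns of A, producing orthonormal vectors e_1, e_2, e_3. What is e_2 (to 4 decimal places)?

e_2 = (0.0572, 0.2287, 0.9718)

a_1 = (1, 4, -1); ‖a_1‖ = 4.2426, so e_1 = (0.2357, 0.9428, -0.2357).
e_1·a_2 = 0.2357·1 + 0.9428·4 + (-0.2357)·1 = 3.7712.
u_2 = a_2 − 3.7712·e_1 = (0.1111, 0.4444, 1.8889).
‖u_2‖ = 1.9437, so e_2 = (0.0572, 0.2287, 0.9718).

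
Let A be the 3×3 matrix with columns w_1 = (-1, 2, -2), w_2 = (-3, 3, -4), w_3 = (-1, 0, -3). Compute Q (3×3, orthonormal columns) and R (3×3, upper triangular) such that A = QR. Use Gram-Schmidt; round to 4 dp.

w_1 = (-1, 2, -2); ‖w_1‖ = 3.0000, so q_1 = (-0.3333, 0.6667, -0.6667).
q_1·w_2 = (-0.3333)·(-3) + 0.6667·3 + (-0.6667)·(-4) = 5.6667.
u_2 = w_2 − 5.6667·q_1 = (-1.1111, -0.7778, -0.2222).
‖u_2‖ = 1.3744, so q_2 = (-0.8085, -0.5659, -0.1617).
q_1·w_3 = (-0.3333)·(-1) + 0.6667·0 + (-0.6667)·(-3) = 2.3333; q_2·w_3 = (-0.8085)·(-1) + (-0.5659)·0 + (-0.1617)·(-3) = 1.2935.
u_3 = w_3 − 2.3333·q_1 − 1.2935·q_2 = (0.8235, -0.8235, -1.2353).
‖u_3‖ = 1.6977, so q_3 = (0.4851, -0.4851, -0.7276).

Q = [[-0.3333, -0.8085, 0.4851], [0.6667, -0.5659, -0.4851], [-0.6667, -0.1617, -0.7276]], R = [[3.0000, 5.6667, 2.3333], [0.0000, 1.3744, 1.2935], [0.0000, 0.0000, 1.6977]]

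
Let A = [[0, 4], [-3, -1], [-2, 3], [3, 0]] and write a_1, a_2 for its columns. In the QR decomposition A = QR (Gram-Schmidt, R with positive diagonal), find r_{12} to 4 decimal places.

r_{12} = -0.6396

a_1 = (0, -3, -2, 3); ‖a_1‖ = 4.6904, so e_1 = (0.0000, -0.6396, -0.4264, 0.6396).
r_{12} = e_1·a_2 = -0.6396.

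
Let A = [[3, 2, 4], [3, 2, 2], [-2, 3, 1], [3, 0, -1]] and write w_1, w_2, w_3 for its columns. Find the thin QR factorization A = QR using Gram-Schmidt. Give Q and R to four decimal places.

Q = [[0.5388, 0.3566, 0.6267], [0.5388, 0.3566, -0.1455], [-0.3592, 0.8511, -0.3208], [0.5388, -0.1459, -0.6951]], R = [[5.5678, 1.0776, 2.3349], [0.0000, 3.9798, 3.1368], [0.0000, 0.0000, 2.5901]]

w_1 = (3, 3, -2, 3); ‖w_1‖ = 5.5678, so e_1 = (0.5388, 0.5388, -0.3592, 0.5388).
e_1·w_2 = 0.5388·2 + 0.5388·2 + (-0.3592)·3 + 0.5388·0 = 1.0776.
u_2 = w_2 − 1.0776·e_1 = (1.4194, 1.4194, 3.3871, -0.5806).
‖u_2‖ = 3.9798, so e_2 = (0.3566, 0.3566, 0.8511, -0.1459).
e_1·w_3 = 0.5388·4 + 0.5388·2 + (-0.3592)·1 + 0.5388·(-1) = 2.3349; e_2·w_3 = 0.3566·4 + 0.3566·2 + 0.8511·1 + (-0.1459)·(-1) = 3.1368.
u_3 = w_3 − 2.3349·e_1 − 3.1368·e_2 = (1.6232, -0.3768, -0.8310, -1.8004).
‖u_3‖ = 2.5901, so e_3 = (0.6267, -0.1455, -0.3208, -0.6951).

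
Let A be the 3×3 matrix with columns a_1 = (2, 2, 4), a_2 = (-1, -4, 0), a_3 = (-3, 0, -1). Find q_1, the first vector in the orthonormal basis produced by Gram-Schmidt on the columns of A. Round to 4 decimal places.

a_1 = (2, 2, 4); ‖a_1‖ = 4.8990, so q_1 = (0.4082, 0.4082, 0.8165).

q_1 = (0.4082, 0.4082, 0.8165)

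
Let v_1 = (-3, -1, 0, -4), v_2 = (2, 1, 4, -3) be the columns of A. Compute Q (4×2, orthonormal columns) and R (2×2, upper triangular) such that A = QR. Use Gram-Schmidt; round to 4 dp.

v_1 = (-3, -1, 0, -4); ‖v_1‖ = 5.0990, so q_1 = (-0.5883, -0.1961, 0.0000, -0.7845).
q_1·v_2 = (-0.5883)·2 + (-0.1961)·1 + 0.0000·4 + (-0.7845)·(-3) = 0.9806.
u_2 = v_2 − 0.9806·q_1 = (2.5769, 1.1923, 4.0000, -2.2308).
‖u_2‖ = 5.3887, so q_2 = (0.4782, 0.2213, 0.7423, -0.4140).

Q = [[-0.5883, 0.4782], [-0.1961, 0.2213], [0.0000, 0.7423], [-0.7845, -0.4140]], R = [[5.0990, 0.9806], [0.0000, 5.3887]]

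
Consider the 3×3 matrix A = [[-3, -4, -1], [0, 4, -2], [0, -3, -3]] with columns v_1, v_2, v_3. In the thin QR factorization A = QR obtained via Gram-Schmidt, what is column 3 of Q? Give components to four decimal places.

q_3 = (0.0000, -0.6000, -0.8000)

v_1 = (-3, 0, 0); ‖v_1‖ = 3.0000, so q_1 = (-1.0000, 0.0000, 0.0000).
q_1·v_2 = (-1.0000)·(-4) + 0.0000·4 + 0.0000·(-3) = 4.0000.
u_2 = v_2 − 4.0000·q_1 = (0.0000, 4.0000, -3.0000).
‖u_2‖ = 5.0000, so q_2 = (0.0000, 0.8000, -0.6000).
q_1·v_3 = (-1.0000)·(-1) + 0.0000·(-2) + 0.0000·(-3) = 1.0000; q_2·v_3 = 0.0000·(-1) + 0.8000·(-2) + (-0.6000)·(-3) = 0.2000.
u_3 = v_3 − 1.0000·q_1 − 0.2000·q_2 = (0.0000, -2.1600, -2.8800).
‖u_3‖ = 3.6000, so q_3 = (0.0000, -0.6000, -0.8000).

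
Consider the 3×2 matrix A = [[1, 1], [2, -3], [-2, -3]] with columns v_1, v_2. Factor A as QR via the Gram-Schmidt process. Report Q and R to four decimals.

v_1 = (1, 2, -2); ‖v_1‖ = 3.0000, so e_1 = (0.3333, 0.6667, -0.6667).
e_1·v_2 = 0.3333·1 + 0.6667·(-3) + (-0.6667)·(-3) = 0.3333.
u_2 = v_2 − 0.3333·e_1 = (0.8889, -3.2222, -2.7778).
‖u_2‖ = 4.3461, so e_2 = (0.2045, -0.7414, -0.6391).

Q = [[0.3333, 0.2045], [0.6667, -0.7414], [-0.6667, -0.6391]], R = [[3.0000, 0.3333], [0.0000, 4.3461]]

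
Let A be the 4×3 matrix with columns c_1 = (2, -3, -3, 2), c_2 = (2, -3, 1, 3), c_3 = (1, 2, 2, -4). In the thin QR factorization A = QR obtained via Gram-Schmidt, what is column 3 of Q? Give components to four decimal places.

e_1 = c_1/‖c_1‖ = (2, -3, -3, 2)/5.0990 = (0.3922, -0.5883, -0.5883, 0.3922).
r_{12} = e_1·c_2 = 3.1379.
u_2 = c_2 − 3.1379·e_1 = (0.7692, -1.1538, 2.8462, 1.7692).
‖u_2‖ = 3.6268, so e_2 = (0.2121, -0.3181, 0.7848, 0.4878).
r_{13} = e_1·c_3 = -3.5301; r_{23} = e_2·c_3 = -0.8060.
u_3 = c_3 + 3.5301·e_1 + 0.8060·e_2 = (2.5556, -0.3333, 0.5556, -2.2222).
‖u_3‖ = 3.4480, so e_3 = (0.7412, -0.0967, 0.1611, -0.6445).

e_3 = (0.7412, -0.0967, 0.1611, -0.6445)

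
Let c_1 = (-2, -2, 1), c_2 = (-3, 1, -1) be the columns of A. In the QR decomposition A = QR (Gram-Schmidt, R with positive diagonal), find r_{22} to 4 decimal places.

c_1 = (-2, -2, 1); ‖c_1‖ = 3.0000, so q_1 = (-0.6667, -0.6667, 0.3333).
q_1·c_2 = (-0.6667)·(-3) + (-0.6667)·1 + 0.3333·(-1) = 1.0000.
u_2 = c_2 − 1.0000·q_1 = (-2.3333, 1.6667, -1.3333).
r_{22} = ‖u_2‖ = 3.1623.

r_{22} = 3.1623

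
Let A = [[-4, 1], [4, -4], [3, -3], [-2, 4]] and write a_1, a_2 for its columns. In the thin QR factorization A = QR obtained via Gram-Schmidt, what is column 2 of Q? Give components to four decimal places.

q_2 = (-0.6727, -0.2090, -0.1567, 0.6923)

a_1 = (-4, 4, 3, -2); ‖a_1‖ = 6.7082, so q_1 = (-0.5963, 0.5963, 0.4472, -0.2981).
q_1·a_2 = (-0.5963)·1 + 0.5963·(-4) + 0.4472·(-3) + (-0.2981)·4 = -5.5156.
u_2 = a_2 + 5.5156·q_1 = (-2.2889, -0.7111, -0.5333, 2.3556).
‖u_2‖ = 3.4026, so q_2 = (-0.6727, -0.2090, -0.1567, 0.6923).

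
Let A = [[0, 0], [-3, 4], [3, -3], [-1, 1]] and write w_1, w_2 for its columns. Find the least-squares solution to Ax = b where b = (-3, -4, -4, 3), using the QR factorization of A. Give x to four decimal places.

x = (-10.0000, -8.5000)

w_1 = (0, -3, 3, -1); ‖w_1‖ = 4.3589, so q_1 = (0.0000, -0.6882, 0.6882, -0.2294).
q_1·w_2 = 0.0000·0 + (-0.6882)·4 + 0.6882·(-3) + (-0.2294)·1 = -5.0471.
u_2 = w_2 + 5.0471·q_1 = (0.0000, 0.5263, 0.4737, -0.1579).
‖u_2‖ = 0.7255, so q_2 = (0.0000, 0.7255, 0.6529, -0.2176).
Qᵀb = (-0.6882, -6.1665).
Back-substitute: x_2 = -6.1665/0.7255 = -8.5000.
x_1 = (-0.6882 + 5.0471·(-8.5000))/4.3589 = -10.0000.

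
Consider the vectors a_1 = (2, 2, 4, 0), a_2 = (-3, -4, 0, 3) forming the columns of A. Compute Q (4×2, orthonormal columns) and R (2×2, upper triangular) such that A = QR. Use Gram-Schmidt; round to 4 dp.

e_1 = a_1/‖a_1‖ = (2, 2, 4, 0)/4.8990 = (0.4082, 0.4082, 0.8165, 0.0000).
r_{12} = e_1·a_2 = -2.8577.
u_2 = a_2 + 2.8577·e_1 = (-1.8333, -2.8333, 2.3333, 3.0000).
‖u_2‖ = 5.0827, so e_2 = (-0.3607, -0.5575, 0.4591, 0.5902).

Q = [[0.4082, -0.3607], [0.4082, -0.5575], [0.8165, 0.4591], [0.0000, 0.5902]], R = [[4.8990, -2.8577], [0.0000, 5.0827]]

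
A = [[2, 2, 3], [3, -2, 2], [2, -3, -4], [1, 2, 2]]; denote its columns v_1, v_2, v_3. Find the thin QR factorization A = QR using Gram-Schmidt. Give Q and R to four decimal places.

Q = [[0.4714, 0.6118, -0.1502], [0.7071, -0.2294, 0.6508], [0.4714, -0.5353, -0.7009], [0.2357, 0.5353, -0.2503]], R = [[4.2426, -1.4142, 1.4142], [0.0000, 4.3589, 4.5883], [0.0000, 0.0000, 3.1539]]

v_1 = (2, 3, 2, 1); ‖v_1‖ = 4.2426, so e_1 = (0.4714, 0.7071, 0.4714, 0.2357).
e_1·v_2 = 0.4714·2 + 0.7071·(-2) + 0.4714·(-3) + 0.2357·2 = -1.4142.
u_2 = v_2 + 1.4142·e_1 = (2.6667, -1.0000, -2.3333, 2.3333).
‖u_2‖ = 4.3589, so e_2 = (0.6118, -0.2294, -0.5353, 0.5353).
e_1·v_3 = 0.4714·3 + 0.7071·2 + 0.4714·(-4) + 0.2357·2 = 1.4142; e_2·v_3 = 0.6118·3 + (-0.2294)·2 + (-0.5353)·(-4) + 0.5353·2 = 4.5883.
u_3 = v_3 − 1.4142·e_1 − 4.5883·e_2 = (-0.4737, 2.0526, -2.2105, -0.7895).
‖u_3‖ = 3.1539, so e_3 = (-0.1502, 0.6508, -0.7009, -0.2503).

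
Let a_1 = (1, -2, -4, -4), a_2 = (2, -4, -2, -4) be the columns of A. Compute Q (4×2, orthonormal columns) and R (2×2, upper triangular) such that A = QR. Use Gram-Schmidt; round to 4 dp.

Q = [[0.1644, 0.3653], [-0.3288, -0.7307], [-0.6576, 0.5663], [-0.6576, -0.1096]], R = [[6.0828, 5.5896], [0.0000, 2.9592]]

q_1 = a_1/‖a_1‖ = (1, -2, -4, -4)/6.0828 = (0.1644, -0.3288, -0.6576, -0.6576).
r_{12} = q_1·a_2 = 5.5896.
u_2 = a_2 − 5.5896·q_1 = (1.0811, -2.1622, 1.6757, -0.3243).
‖u_2‖ = 2.9592, so q_2 = (0.3653, -0.7307, 0.5663, -0.1096).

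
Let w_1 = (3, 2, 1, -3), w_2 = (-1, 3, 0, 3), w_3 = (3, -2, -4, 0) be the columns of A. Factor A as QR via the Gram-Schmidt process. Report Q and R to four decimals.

Q = [[0.6255, -0.0521, 0.5569], [0.4170, 0.8434, -0.0649], [0.2085, 0.0625, -0.7893], [-0.6255, 0.5310, 0.2505]], R = [[4.7958, -1.2511, 0.2085], [0.0000, 4.1755, -2.0930], [0.0000, 0.0000, 4.9574]]

w_1 = (3, 2, 1, -3); ‖w_1‖ = 4.7958, so q_1 = (0.6255, 0.4170, 0.2085, -0.6255).
q_1·w_2 = 0.6255·(-1) + 0.4170·3 + 0.2085·0 + (-0.6255)·3 = -1.2511.
u_2 = w_2 + 1.2511·q_1 = (-0.2174, 3.5217, 0.2609, 2.2174).
‖u_2‖ = 4.1755, so q_2 = (-0.0521, 0.8434, 0.0625, 0.5310).
q_1·w_3 = 0.6255·3 + 0.4170·(-2) + 0.2085·(-4) + (-0.6255)·0 = 0.2085; q_2·w_3 = (-0.0521)·3 + 0.8434·(-2) + 0.0625·(-4) + 0.5310·0 = -2.0930.
u_3 = w_3 − 0.2085·q_1 + 2.0930·q_2 = (2.7606, -0.3217, -3.9127, 1.2419).
‖u_3‖ = 4.9574, so q_3 = (0.5569, -0.0649, -0.7893, 0.2505).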